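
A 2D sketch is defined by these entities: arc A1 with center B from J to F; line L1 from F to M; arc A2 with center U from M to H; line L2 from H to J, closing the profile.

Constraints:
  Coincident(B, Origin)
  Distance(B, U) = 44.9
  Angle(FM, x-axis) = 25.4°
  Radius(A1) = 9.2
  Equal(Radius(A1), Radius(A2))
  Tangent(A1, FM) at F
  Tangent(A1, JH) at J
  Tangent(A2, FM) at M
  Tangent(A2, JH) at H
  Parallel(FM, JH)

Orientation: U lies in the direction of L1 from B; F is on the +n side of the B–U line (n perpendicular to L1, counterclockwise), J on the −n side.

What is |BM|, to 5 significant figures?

45.833

Tangency of A1 to both parallel lines with radius 9.2 puts F and J at B ± 9.2·n: F = (-3.9462, 8.3107), J = (3.9462, -8.3107). Equal radii place M and H the same way about U: M = U + 9.2·n = (36.614, 27.570), H = U − 9.2·n = (44.506, 10.949). Then |BM| = |M − B| = 45.833.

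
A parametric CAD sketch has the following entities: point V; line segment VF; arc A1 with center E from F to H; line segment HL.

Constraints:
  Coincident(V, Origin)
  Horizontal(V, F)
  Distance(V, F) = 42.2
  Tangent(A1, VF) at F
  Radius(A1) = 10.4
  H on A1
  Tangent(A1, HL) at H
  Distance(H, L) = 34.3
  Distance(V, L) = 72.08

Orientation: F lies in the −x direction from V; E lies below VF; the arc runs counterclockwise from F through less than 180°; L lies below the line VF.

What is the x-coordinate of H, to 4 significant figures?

-52.45

Checks: V.y = 0.00, F.y = 0.00 ✓; |EH| = 10.40 ✓; ∠(EH, HL) = 90.00° ✓; |HL| = 34.30 ✓; |VL| = 72.08 ✓.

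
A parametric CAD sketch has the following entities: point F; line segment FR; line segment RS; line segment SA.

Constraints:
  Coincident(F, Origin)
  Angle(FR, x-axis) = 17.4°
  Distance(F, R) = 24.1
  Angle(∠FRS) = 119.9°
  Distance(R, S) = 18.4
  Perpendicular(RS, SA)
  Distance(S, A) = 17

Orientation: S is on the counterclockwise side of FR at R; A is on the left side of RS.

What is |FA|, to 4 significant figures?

30.66

F is at the origin; FR runs at 17.4° with length 24.1, so R = 24.1·(cos 17.4°, sin 17.4°) = (23.00, 7.207). ∠FRS = 119.9°, so RS runs at 17.4° + (180° − 119.9°) = 77.50° from the x-axis; with |RS| = 18.4, S = R + 18.4·(cos 77.50°, sin 77.50°) = (26.98, 25.17). RS is perpendicular to SA; with |SA| = 17.0 on the left of RS, A = S + 17.0·(-0.9763, 0.2164) = (10.38, 28.85). Then |FA| = |A − F| = 30.66.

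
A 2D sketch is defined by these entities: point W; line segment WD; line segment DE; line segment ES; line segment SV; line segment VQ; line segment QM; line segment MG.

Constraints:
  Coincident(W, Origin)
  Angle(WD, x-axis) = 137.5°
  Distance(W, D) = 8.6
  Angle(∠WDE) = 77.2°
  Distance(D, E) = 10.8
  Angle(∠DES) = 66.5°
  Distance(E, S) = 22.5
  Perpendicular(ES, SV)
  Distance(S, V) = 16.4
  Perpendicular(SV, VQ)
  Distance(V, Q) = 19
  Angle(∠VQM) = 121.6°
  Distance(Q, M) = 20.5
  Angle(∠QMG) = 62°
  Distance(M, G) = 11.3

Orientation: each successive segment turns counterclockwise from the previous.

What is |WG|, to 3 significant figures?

9.76

∠VQM = 121.6° gives QM at -128° from the x-axis; with |QM| = 20.5, M = (-19.0, -3.84). ∠QMG = 62.0° gives MG at -9.80° from the x-axis; with |MG| = 11.3, G = (-7.87, -5.77). Then |WG| = |G − W| = 9.76.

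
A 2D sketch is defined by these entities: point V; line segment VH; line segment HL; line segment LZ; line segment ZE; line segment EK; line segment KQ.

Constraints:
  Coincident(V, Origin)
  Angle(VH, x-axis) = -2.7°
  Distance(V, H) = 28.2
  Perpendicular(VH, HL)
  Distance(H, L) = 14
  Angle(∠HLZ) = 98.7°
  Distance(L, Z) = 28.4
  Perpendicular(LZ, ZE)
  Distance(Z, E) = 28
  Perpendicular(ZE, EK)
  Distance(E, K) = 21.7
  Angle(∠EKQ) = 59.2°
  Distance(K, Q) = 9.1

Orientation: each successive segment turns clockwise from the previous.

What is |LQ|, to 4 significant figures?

23.16

ZE is perpendicular to EK, so EK runs at 6.000°; with |EK| = 21.7, K = (17.92, 11.83). ∠EKQ = 59.2° gives KQ at -114.8° from the x-axis; with |KQ| = 9.1, Q = (14.10, 3.573). Then |LQ| = |Q − L| = 23.16.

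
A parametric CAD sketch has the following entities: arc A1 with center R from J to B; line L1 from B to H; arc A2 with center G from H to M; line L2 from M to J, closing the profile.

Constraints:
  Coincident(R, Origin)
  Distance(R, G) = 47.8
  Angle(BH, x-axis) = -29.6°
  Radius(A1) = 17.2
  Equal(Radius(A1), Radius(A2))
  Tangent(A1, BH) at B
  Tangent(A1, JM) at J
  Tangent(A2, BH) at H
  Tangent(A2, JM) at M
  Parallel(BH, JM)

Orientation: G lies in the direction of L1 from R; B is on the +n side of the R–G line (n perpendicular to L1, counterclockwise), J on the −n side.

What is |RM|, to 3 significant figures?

50.8

The slot axis is L1's direction at -29.6°, so u = (cos -29.6°, sin -29.6°) = (0.869, -0.494) and n = (−sin -29.6°, cos -29.6°) = (0.494, 0.869). R is at the origin and G lies 47.8 along u from R, so G = 47.8·u = (41.6, -23.6). Tangency of A1 to both parallel lines with radius 17.2 puts B and J at R ± 17.2·n: B = (8.50, 15.0), J = (-8.50, -15.0). Equal radii place H and M the same way about G: H = G + 17.2·n = (50.1, -8.66), M = G − 17.2·n = (33.1, -38.6). Then |RM| = |M − R| = 50.8.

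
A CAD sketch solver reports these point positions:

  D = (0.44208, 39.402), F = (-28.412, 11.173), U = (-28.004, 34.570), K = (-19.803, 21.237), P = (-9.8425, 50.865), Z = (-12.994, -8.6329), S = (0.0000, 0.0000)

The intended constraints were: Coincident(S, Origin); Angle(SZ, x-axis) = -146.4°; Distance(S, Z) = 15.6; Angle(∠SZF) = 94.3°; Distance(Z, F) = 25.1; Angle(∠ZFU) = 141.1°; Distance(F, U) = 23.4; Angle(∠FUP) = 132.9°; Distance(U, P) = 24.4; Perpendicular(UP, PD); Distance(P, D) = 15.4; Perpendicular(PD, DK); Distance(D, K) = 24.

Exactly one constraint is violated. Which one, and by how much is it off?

Distance(D, K) = 24 — off by 3.20.

S = (0.00, 0.00) ✓; SZ at -146.4° ✓; |SZ| = 15.60 ✓; ∠SZF = 94.30° ✓; |ZF| = 25.10 ✓; ∠ZFU = 141.1° ✓; |FU| = 23.40 ✓; ∠FUP = 132.9° ✓; |UP| = 24.40 ✓; ∠(UP, PD) = 90.00° ✓; |PD| = 15.40 ✓; ∠(PD, DK) = 90.00° ✓; |DK| = 27.20 ✗.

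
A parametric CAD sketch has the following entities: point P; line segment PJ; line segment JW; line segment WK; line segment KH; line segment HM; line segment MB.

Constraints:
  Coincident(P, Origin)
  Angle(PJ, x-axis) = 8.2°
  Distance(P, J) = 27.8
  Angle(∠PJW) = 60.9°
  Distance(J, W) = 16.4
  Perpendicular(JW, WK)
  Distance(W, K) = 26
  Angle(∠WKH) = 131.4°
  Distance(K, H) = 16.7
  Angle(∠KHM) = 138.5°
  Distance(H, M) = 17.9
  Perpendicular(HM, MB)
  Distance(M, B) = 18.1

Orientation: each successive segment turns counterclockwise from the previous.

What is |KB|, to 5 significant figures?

31.211

P is at the origin; PJ runs at 8.2° with length 27.8, so J = (27.516, 3.9651). ∠PJW = 60.9° gives JW at 127.30° from the x-axis; with |JW| = 16.4, W = (17.578, 17.011). The perpendicularity gives WK at right angles to JW, so WK runs at -142.70°; with |WK| = 26.0, K = (-3.1047, 1.2552). ∠WKH = 131.4° gives KH at -94.100° from the x-axis; with |KH| = 16.7, H = (-4.2987, -15.402). ∠KHM = 138.5° gives HM at -52.600° from the x-axis; with |HM| = 17.9, M = (6.5733, -29.622). HM ⟂ MB, so MB runs at 37.400°; with |MB| = 18.1, B = (20.952, -18.629). Then |KB| = |B − K| = 31.211.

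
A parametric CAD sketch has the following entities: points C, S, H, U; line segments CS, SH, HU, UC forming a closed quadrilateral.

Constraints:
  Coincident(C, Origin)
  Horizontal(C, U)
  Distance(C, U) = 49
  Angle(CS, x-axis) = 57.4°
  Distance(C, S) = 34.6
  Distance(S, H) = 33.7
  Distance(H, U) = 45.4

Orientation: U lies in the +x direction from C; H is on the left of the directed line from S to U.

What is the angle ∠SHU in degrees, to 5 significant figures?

62.233°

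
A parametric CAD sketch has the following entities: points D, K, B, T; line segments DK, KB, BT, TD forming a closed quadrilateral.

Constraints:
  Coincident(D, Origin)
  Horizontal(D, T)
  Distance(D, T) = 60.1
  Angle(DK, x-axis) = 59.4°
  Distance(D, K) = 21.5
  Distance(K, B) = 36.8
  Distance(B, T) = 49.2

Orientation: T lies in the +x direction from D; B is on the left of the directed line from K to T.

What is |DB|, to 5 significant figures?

57.772

Checks: |KB| = 36.80 ✓; |BT| = 49.20 ✓.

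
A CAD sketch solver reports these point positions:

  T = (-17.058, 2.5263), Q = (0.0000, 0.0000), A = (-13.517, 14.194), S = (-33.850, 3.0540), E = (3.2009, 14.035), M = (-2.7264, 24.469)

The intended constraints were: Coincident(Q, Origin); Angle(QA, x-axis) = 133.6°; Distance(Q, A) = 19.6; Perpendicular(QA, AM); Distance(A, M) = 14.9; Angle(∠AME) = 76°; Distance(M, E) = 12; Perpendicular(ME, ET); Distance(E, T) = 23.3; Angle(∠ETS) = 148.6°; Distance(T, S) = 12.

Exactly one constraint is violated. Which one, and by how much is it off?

Distance(T, S) = 12 — off by 4.80.

Q = (0.00, 0.00) ✓; QA at 133.6° ✓; |QA| = 19.60 ✓; ∠(QA, AM) = 90.00° ✓; |AM| = 14.90 ✓; ∠AME = 76.00° ✓; |ME| = 12.00 ✓; ∠(ME, ET) = 90.00° ✓; |ET| = 23.30 ✓; ∠ETS = 148.6° ✓; |TS| = 16.80 ✗.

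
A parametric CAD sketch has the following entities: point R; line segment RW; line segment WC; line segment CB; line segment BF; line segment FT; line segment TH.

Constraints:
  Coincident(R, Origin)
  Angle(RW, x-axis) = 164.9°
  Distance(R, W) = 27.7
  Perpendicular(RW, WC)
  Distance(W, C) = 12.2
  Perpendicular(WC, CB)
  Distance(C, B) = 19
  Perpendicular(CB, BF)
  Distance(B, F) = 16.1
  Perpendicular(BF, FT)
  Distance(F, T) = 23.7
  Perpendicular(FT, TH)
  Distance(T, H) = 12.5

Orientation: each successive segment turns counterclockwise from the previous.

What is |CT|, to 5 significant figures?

16.772

CB is perpendicular to BF, so BF runs at 74.900°; with |BF| = 16.1, F = (-7.3836, 6.0317). BF is perpendicular to FT, so FT runs at 164.90°; with |FT| = 23.7, T = (-30.265, 12.206). Then |CT| = |T − C| = 16.772.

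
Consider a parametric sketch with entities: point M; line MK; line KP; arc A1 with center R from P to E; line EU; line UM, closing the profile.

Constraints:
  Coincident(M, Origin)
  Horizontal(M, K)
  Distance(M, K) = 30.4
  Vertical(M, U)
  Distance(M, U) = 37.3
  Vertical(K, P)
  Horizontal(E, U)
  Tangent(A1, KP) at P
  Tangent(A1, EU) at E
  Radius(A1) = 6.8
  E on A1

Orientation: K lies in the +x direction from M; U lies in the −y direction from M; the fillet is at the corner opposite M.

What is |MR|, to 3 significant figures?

38.6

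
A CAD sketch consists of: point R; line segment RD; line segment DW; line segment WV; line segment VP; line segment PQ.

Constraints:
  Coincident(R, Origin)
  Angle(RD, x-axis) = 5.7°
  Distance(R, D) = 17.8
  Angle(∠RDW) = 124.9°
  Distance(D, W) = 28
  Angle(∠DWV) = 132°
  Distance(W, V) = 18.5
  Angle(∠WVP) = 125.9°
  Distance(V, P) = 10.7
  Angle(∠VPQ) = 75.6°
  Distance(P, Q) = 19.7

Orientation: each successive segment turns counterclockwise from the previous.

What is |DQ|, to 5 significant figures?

25.657

R is at the origin; RD runs at 5.7° with length 17.8, so D = (17.712, 1.7679). ∠RDW = 124.9° gives DW at 60.800° from the x-axis; with |DW| = 28.0, W = (31.372, 26.210). ∠DWV = 132.0° gives WV at 108.80° from the x-axis; with |WV| = 18.5, V = (25.410, 43.723). ∠WVP = 125.9° gives VP at 162.90° from the x-axis; with |VP| = 10.7, P = (15.183, 46.869). ∠VPQ = 75.6° gives PQ at -92.700° from the x-axis; with |PQ| = 19.7, Q = (14.255, 27.191). Then |DQ| = |Q − D| = 25.657.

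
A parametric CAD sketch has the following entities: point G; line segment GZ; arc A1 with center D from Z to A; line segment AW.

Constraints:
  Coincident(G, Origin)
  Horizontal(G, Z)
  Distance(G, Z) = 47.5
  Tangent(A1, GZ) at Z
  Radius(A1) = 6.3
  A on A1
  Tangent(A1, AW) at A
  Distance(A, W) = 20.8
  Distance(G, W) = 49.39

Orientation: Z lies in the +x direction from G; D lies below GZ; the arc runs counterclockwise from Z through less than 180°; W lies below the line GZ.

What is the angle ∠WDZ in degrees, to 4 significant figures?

163.4°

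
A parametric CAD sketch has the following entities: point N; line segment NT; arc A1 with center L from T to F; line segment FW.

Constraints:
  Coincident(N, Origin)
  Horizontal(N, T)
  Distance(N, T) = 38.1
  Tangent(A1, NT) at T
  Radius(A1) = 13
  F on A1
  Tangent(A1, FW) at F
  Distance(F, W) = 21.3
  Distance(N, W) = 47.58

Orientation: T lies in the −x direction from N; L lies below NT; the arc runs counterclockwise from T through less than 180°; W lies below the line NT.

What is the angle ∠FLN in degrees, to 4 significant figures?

149.2°

N is at the origin; N and T share the same y with |NT| = 38.1 and T on the −x side, so T = (-38.10, 0.000). A1 meets NT tangentially, so LT is at right angles to NT, so L = T + (0, -13) = (-38.10, -13.00). Since LF ⟂ FW (tangency), |LW| = √(13.0² + 21.3²) = 24.95 regardless of where F sits on A1. So W lies on both circle(N, 47.58) and circle(L, 24.95); the below-NT intersection is W = (-30.28, -36.70). F is the foot of the tangent from W: F = (-46.52, -22.91).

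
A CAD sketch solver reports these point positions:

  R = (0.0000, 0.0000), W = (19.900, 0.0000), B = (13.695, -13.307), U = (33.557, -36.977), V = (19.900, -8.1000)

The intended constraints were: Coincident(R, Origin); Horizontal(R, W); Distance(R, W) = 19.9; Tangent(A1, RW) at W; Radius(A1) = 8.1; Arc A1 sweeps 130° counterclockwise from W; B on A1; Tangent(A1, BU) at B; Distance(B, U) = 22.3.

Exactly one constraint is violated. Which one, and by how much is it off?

Distance(B, U) = 22.3 — off by 8.60.

R = (0.00, 0.00) ✓; R.y = 0.00, W.y = 0.00 ✓; |RW| = 19.90 ✓; ∠(VW, WR) = 90.00° ✓; |VW| = 8.100 ✓; bearing(V→B) − bearing(V→W) = 130.0° ✓; |VB| = 8.100 ✓; ∠(VB, BU) = 90.00° ✓; |BU| = 30.90 ✗.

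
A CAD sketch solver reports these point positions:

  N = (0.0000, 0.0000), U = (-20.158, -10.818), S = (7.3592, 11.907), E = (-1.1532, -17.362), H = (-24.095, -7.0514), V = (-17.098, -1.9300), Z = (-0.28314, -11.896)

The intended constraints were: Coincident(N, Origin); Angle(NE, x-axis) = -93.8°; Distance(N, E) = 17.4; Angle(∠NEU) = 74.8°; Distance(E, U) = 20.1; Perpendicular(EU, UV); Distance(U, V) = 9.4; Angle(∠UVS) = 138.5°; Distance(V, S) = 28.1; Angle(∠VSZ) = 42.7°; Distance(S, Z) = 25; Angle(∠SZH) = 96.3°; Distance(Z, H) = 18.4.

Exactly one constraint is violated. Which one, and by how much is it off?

Distance(Z, H) = 18.4 — off by 5.90.

N = (0.00, 0.00) ✓; NE at -93.80° ✓; |NE| = 17.40 ✓; ∠NEU = 74.80° ✓; |EU| = 20.10 ✓; ∠(EU, UV) = 90.00° ✓; |UV| = 9.400 ✓; ∠UVS = 138.5° ✓; |VS| = 28.10 ✓; ∠VSZ = 42.70° ✓; |SZ| = 25.00 ✓; ∠SZH = 96.30° ✓; |ZH| = 24.30 ✗.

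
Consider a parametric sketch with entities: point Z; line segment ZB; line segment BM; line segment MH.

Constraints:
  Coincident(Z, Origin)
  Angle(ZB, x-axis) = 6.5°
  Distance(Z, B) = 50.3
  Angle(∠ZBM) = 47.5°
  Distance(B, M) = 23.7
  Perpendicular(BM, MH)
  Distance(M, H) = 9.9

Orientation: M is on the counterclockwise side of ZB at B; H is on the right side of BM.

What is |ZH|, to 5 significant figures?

48.097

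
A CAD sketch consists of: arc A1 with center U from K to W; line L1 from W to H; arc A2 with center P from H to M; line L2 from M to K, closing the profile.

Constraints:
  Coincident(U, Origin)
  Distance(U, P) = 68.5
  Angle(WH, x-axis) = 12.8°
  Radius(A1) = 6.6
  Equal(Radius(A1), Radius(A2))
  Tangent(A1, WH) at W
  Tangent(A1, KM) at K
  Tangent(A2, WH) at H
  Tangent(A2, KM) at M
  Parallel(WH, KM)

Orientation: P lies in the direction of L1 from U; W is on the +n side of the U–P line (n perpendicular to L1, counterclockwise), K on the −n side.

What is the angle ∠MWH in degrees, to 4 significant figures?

10.91°

Tangency of A1 to both parallel lines with radius 6.6 puts W and K at U ± 6.6·n: W = (-1.462, 6.436), K = (1.462, -6.436). Equal radii place H and M the same way about P: H = P + 6.6·n = (65.34, 21.61), M = P − 6.6·n = (68.26, 8.740). Then cos ∠MWH = WM·WH / (|WM||WH|), giving 10.91°.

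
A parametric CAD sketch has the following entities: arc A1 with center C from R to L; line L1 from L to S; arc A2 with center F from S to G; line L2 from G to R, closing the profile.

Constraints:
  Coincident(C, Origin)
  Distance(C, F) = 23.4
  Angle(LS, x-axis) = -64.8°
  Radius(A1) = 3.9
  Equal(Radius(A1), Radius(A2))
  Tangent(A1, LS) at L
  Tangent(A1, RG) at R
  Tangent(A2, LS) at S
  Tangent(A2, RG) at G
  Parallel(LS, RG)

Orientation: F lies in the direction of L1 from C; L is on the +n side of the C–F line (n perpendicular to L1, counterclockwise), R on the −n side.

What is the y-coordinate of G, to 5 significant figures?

-22.833

The slot axis is L1's direction at -64.8°, so u = (cos -64.8°, sin -64.8°) = (0.42578, -0.90483) and n = (−sin -64.8°, cos -64.8°) = (0.90483, 0.42578). C is at the origin and F lies 23.4 along u from C, so F = 23.4·u = (9.9632, -21.173). Tangency of A1 to both parallel lines with radius 3.9 puts L and R at C ± 3.9·n: L = (3.5288, 1.6605), R = (-3.5288, -1.6605). Equal radii place S and G the same way about F: S = F + 3.9·n = (13.492, -19.512), G = F − 3.9·n = (6.4344, -22.833). So G.y = -22.833.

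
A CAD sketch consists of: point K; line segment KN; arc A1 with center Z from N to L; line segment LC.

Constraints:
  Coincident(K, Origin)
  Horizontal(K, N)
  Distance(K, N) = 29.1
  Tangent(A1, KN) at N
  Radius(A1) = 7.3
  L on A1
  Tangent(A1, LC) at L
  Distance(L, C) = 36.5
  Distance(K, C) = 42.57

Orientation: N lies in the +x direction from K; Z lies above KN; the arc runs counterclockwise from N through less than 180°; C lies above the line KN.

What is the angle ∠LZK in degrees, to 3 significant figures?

156°

Checks: K = (0.00, 0.00) ✓; |ZL| = 7.300 ✓; ∠(ZL, LC) = 90.00° ✓; |LC| = 36.50 ✓; |KC| = 42.57 ✓.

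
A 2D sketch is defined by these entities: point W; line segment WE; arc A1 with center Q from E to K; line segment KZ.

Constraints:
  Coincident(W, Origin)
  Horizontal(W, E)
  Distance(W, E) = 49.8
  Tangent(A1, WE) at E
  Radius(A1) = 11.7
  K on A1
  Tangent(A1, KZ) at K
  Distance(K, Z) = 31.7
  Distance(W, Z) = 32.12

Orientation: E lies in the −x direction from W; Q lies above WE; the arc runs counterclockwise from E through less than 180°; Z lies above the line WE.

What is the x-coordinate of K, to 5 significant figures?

-41.532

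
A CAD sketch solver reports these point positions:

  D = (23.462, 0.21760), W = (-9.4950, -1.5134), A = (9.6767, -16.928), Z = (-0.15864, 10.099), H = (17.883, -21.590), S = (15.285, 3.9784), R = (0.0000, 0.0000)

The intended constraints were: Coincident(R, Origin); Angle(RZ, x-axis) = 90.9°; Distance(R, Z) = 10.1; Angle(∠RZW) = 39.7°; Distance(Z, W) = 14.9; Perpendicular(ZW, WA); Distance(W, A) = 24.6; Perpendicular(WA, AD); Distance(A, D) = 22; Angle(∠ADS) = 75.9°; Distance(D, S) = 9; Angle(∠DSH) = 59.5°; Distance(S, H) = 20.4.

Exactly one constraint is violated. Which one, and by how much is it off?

Distance(S, H) = 20.4 — off by 5.30.

R = (0.00, 0.00) ✓; RZ at 90.90° ✓; |RZ| = 10.10 ✓; ∠RZW = 39.70° ✓; |ZW| = 14.90 ✓; ∠(ZW, WA) = 90.00° ✓; |WA| = 24.60 ✓; ∠(WA, AD) = 90.00° ✓; |AD| = 22.00 ✓; ∠ADS = 75.90° ✓; |DS| = 9.000 ✓; ∠DSH = 59.50° ✓; |SH| = 25.70 ✗.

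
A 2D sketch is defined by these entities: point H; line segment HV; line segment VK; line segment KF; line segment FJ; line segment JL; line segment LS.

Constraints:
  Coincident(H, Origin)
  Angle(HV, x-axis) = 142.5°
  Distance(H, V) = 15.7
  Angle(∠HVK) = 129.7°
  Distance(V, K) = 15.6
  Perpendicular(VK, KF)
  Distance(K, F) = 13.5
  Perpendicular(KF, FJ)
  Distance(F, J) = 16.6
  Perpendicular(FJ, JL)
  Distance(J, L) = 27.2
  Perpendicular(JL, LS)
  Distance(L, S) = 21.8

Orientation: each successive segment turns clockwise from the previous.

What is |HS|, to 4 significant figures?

40.19

H is at the origin; HV runs at 142.5° with length 15.7, so V = (-12.46, 9.558). ∠HVK = 129.7° gives VK at 92.20° from the x-axis; with |VK| = 15.6, K = (-13.05, 25.15). VK ⟂ KF, so KF runs at 2.200°; with |KF| = 13.5, F = (0.4356, 25.66). The perpendicularity gives FJ at right angles to KF, so FJ runs at -87.80°; with |FJ| = 16.6, J = (1.073, 9.077). The perpendicularity gives JL at right angles to FJ, so JL runs at -177.8°; with |JL| = 27.2, L = (-26.11, 8.032). JL ⟂ LS, so LS runs at 92.20°; with |LS| = 21.8, S = (-26.94, 29.82). Then |HS| = |S − H| = 40.19.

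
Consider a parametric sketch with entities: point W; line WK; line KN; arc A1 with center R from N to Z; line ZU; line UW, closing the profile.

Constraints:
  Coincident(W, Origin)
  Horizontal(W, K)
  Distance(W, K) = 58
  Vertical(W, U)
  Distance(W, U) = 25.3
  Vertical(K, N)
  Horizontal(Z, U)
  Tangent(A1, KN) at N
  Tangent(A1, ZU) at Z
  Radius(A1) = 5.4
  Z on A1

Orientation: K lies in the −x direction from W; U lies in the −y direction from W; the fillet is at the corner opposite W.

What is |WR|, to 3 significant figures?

56.2

W is at the origin; WK is horizontal with |WK| = 58.0 and K on the −x side, so K = (-58.0, 0.00). WU is vertical with |WU| = 25.3 and U on the −y side, so U = (0.00, -25.3). The virtual corner opposite W is at (-58.0, -25.3). Tangency of A1 to KN means the radius RN is perpendicular to KN and since A1 is tangent to ZU there, RZ ⟂ ZU, with radius 5.4, so the center R sits 5.4 in from both sides at R = (-52.6, -19.9). Then |WR| = |R − W| = 56.2.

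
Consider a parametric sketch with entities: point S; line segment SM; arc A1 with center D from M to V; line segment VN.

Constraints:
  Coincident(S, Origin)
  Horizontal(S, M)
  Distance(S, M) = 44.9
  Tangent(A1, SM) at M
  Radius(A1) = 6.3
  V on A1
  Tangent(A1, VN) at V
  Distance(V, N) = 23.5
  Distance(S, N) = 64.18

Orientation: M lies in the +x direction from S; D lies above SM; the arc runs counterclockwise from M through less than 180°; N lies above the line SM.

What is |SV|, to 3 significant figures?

51.0

Checks: |DV| = 6.300 ✓; ∠(DV, VN) = 90.00° ✓; |VN| = 23.50 ✓; |SN| = 64.18 ✓.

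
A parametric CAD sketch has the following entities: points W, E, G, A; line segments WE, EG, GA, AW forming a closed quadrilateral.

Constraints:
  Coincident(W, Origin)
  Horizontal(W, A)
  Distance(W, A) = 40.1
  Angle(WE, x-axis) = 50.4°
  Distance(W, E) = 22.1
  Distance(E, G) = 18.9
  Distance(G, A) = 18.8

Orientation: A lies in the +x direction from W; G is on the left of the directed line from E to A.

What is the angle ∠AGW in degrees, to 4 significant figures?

84.43°

Checks: |EG| = 18.90 ✓; |GA| = 18.80 ✓.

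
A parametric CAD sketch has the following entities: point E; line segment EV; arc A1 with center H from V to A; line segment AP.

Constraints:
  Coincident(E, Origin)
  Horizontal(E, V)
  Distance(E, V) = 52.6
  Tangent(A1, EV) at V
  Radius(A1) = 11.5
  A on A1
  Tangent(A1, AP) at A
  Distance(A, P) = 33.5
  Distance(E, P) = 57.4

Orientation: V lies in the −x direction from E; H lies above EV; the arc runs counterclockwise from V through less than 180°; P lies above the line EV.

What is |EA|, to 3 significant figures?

42.4

E is at the origin; E and V share the same y with |EV| = 52.6 and V on the −x side, so V = (-52.6, 0.00). Since A1 is tangent to EV there, HV ⟂ EV, so H = V + (0, 11.5) = (-52.6, 11.5). Since HA ⟂ AP (tangency), |HP| = √(11.5² + 33.5²) = 35.4 regardless of where A sits on A1. So P lies on both circle(E, 57.4) and circle(H, 35.4); the above-EV intersection is P = (-37.4, 43.5). A is the foot of the tangent from P: A = (-41.2, 10.2).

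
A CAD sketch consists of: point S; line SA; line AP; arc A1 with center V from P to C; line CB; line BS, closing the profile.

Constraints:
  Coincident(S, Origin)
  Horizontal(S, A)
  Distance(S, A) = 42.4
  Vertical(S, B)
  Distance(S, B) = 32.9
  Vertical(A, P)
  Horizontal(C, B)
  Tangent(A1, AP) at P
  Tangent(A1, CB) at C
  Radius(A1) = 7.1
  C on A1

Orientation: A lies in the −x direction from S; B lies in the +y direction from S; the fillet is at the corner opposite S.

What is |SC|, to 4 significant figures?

48.25

S is at the origin; SA is horizontal with |SA| = 42.4 and A on the −x side, so A = (-42.40, 0.000). SB is vertical with |SB| = 32.9 and B on the +y side, so B = (0.000, 32.90). The virtual corner opposite S is at (-42.40, 32.90). A1 meets AP tangentially, so VP is at right angles to AP and the tangent condition forces VC to be normal to CB, with radius 7.1, so the center V sits 7.1 in from both sides at V = (-35.30, 25.80). That places the tangent points at P = (-42.40, 25.80) on AP and C = (-35.30, 32.90) on CB. Then |SC| = |C − S| = 48.25.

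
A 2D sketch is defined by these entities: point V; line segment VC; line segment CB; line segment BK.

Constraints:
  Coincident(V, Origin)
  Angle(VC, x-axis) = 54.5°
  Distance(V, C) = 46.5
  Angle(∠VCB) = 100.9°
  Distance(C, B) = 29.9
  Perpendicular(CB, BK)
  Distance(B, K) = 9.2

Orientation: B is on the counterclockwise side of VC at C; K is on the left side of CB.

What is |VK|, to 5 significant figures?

53.165

V is at the origin; VC runs at 54.5° with length 46.5, so C = 46.5·(cos 54.5°, sin 54.5°) = (27.003, 37.856). ∠VCB = 100.9°, so CB runs at 54.5° + (180° − 100.9°) = 133.60° from the x-axis; with |CB| = 29.9, B = C + 29.9·(cos 133.60°, sin 133.60°) = (6.3831, 59.509). CB ⟂ BK; with |BK| = 9.2 on the left of CB, K = B + 9.2·(-0.72417, -0.68962) = (-0.27932, 53.165). Then |VK| = |K − V| = 53.165.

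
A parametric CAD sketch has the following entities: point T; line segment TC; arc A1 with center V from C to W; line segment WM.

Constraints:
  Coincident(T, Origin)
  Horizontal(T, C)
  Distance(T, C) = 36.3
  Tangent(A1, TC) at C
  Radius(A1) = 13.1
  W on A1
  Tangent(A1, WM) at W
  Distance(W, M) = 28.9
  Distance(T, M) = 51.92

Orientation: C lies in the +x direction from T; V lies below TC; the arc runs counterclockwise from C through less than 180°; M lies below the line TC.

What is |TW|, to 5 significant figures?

27.876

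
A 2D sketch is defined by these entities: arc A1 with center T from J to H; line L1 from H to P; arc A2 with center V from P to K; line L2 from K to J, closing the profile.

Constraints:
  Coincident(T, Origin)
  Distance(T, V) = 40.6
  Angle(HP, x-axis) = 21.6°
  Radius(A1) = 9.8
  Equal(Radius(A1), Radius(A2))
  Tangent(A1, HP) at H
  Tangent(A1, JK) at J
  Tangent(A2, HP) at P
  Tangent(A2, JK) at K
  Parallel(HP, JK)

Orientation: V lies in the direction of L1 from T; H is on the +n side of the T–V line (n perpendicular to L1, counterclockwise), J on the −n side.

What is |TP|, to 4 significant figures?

41.77

The slot axis is L1's direction at 21.6°, so u = (cos 21.6°, sin 21.6°) = (0.9298, 0.3681) and n = (−sin 21.6°, cos 21.6°) = (-0.3681, 0.9298). T is at the origin and V lies 40.6 along u from T, so V = 40.6·u = (37.75, 14.95). Tangency of A1 to both parallel lines with radius 9.8 puts H and J at T ± 9.8·n: H = (-3.608, 9.112), J = (3.608, -9.112). Equal radii place P and K the same way about V: P = V + 9.8·n = (34.14, 24.06), K = V − 9.8·n = (41.36, 5.834). Then |TP| = |P − T| = 41.77.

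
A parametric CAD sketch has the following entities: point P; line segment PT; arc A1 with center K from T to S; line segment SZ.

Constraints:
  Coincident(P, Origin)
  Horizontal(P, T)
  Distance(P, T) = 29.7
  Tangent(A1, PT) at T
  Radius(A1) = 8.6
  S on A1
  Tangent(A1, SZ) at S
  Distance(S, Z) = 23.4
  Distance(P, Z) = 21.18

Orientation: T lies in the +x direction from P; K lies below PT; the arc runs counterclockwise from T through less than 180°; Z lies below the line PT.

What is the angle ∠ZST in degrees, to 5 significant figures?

156.52°

Checks: |KS| = 8.600 ✓; ∠(KS, SZ) = 90.00° ✓; |SZ| = 23.40 ✓; |PZ| = 21.18 ✓.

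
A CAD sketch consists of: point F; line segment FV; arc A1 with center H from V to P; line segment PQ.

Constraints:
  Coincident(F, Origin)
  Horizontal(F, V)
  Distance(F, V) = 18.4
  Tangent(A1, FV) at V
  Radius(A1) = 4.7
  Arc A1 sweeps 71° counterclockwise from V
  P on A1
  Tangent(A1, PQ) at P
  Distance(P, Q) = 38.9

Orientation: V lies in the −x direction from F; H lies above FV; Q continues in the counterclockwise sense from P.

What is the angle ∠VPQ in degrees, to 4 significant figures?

144.5°

F is at the origin; F and V share the same y with |FV| = 18.4 and V on the −x side, so V = (-18.40, 0.000). Since A1 is tangent to FV there, HV ⟂ FV, so H = V + (0, 4.7) = (-18.40, 4.700). On A1, V sits at bearing -90° from H; a 71° counterclockwise sweep puts P at bearing -19°, so P = H + 4.7·(cos -19°, sin -19°) = (-13.96, 3.170). Since A1 is tangent to PQ there, HP ⟂ PQ, so PQ runs along (−sin -19°, cos -19°); with |PQ| = 38.9, Q = (-1.291, 39.95). Then cos ∠VPQ = PV·PQ / (|PV||PQ|), giving 144.5°.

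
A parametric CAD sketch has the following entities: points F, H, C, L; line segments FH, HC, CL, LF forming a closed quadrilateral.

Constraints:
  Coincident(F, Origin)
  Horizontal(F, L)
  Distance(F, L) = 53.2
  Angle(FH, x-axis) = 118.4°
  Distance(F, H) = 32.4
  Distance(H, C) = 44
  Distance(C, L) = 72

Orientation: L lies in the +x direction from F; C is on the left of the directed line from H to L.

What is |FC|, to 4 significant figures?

62.45

F is at the origin; FL is horizontal with |FL| = 53.2 and L in +x, so L = (53.2, 0). FH runs at 118.4° with |FH| = 32.4, so H = (-15.41, 28.50). C is determined by |HC| = 44.0 and |CL| = 72.0 together: it lies at the intersection of circle(H, 44.0) and circle(L, 72.0). With |HL| = 74.29, the foot of the radical line on HL is 15.29 from H and the perpendicular offset is √(44.0² − 15.29²) = 41.26. Taking the left-of-HL solution: C = (14.54, 60.74).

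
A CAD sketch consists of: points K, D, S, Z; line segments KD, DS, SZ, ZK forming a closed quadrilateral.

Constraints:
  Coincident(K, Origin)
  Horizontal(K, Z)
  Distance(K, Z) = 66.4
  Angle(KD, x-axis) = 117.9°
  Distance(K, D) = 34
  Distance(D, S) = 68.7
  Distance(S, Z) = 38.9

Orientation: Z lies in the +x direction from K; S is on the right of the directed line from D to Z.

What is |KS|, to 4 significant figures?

37.44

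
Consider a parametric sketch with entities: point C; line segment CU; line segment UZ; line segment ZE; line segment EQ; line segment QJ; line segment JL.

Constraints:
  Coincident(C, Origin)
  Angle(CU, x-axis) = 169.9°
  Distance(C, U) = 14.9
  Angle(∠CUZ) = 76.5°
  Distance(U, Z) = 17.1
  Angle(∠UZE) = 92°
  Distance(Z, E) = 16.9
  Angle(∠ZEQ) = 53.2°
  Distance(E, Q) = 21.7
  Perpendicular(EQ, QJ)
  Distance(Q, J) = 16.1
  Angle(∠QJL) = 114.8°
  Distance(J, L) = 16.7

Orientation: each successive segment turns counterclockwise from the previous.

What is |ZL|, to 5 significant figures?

10.221

C is at the origin; CU runs at 169.9° with length 14.9, so U = (-14.669, 2.6130). ∠CUZ = 76.5° gives UZ at -86.600° from the x-axis; with |UZ| = 17.1, Z = (-13.655, -14.457). ∠UZE = 92.0° gives ZE at 1.4000° from the x-axis; with |ZE| = 16.9, E = (3.2400, -14.044). ∠ZEQ = 53.2° gives EQ at 128.20° from the x-axis; with |EQ| = 21.7, Q = (-10.179, 3.0091). The perpendicularity gives QJ at right angles to EQ, so QJ runs at -141.80°; with |QJ| = 16.1, J = (-22.832, -6.9473). ∠QJL = 114.8° gives JL at -76.600° from the x-axis; with |JL| = 16.7, L = (-18.962, -23.193). Then |ZL| = |L − Z| = 10.221.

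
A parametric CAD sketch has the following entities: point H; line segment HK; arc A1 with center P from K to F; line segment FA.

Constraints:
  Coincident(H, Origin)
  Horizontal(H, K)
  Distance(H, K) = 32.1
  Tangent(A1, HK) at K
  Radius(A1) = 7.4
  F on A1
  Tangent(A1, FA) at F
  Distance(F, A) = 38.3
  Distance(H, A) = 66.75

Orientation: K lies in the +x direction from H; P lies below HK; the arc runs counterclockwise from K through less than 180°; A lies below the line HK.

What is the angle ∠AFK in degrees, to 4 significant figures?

113.0°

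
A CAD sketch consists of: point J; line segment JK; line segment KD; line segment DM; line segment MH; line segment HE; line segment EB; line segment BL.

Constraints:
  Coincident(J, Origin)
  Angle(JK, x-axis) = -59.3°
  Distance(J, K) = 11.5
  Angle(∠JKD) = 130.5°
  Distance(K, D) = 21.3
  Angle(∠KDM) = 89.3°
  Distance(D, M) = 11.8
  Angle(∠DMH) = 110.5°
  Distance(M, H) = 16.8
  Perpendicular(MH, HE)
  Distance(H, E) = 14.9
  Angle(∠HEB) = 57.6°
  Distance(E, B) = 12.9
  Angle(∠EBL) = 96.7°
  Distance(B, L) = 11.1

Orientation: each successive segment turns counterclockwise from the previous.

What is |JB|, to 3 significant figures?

20.5

J is at the origin; JK runs at -59.3° with length 11.5, so K = (5.87, -9.89). ∠JKD = 130.5° gives KD at -9.80° from the x-axis; with |KD| = 21.3, D = (26.9, -13.5). ∠KDM = 89.3° gives DM at 80.9° from the x-axis; with |DM| = 11.8, M = (28.7, -1.86). ∠DMH = 110.5° gives MH at 150° from the x-axis; with |MH| = 16.8, H = (14.1, 6.44). MH ⟂ HE, so HE runs at -120°; with |HE| = 14.9, E = (6.76, -6.52). ∠HEB = 57.6° gives EB at 2.80° from the x-axis; with |EB| = 12.9, B = (19.6, -5.89). Then |JB| = |B − J| = 20.5.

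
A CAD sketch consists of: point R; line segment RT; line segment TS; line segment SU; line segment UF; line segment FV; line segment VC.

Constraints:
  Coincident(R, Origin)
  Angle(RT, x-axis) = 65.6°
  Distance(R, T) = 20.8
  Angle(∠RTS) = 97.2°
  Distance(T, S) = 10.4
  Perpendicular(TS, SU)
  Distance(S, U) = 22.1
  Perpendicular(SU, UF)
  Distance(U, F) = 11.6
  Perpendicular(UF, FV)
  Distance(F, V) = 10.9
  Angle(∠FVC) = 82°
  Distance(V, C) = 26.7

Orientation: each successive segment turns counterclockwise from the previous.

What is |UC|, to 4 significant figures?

16.49

R is at the origin; RT runs at 65.6° with length 20.8, so T = (8.593, 18.94). ∠RTS = 97.2° gives TS at 148.4° from the x-axis; with |TS| = 10.4, S = (-0.2654, 24.39). The perpendicularity gives SU at right angles to TS, so SU runs at -121.6°; with |SU| = 22.1, U = (-11.85, 5.569). The perpendicularity gives UF at right angles to SU, so UF runs at -31.60°; with |UF| = 11.6, F = (-1.965, -0.5097). UF is perpendicular to FV, so FV runs at 58.40°; with |FV| = 10.9, V = (3.746, 8.774). ∠FVC = 82.0° gives VC at 156.4° from the x-axis; with |VC| = 26.7, C = (-20.72, 19.46). Then |UC| = |C − U| = 16.49.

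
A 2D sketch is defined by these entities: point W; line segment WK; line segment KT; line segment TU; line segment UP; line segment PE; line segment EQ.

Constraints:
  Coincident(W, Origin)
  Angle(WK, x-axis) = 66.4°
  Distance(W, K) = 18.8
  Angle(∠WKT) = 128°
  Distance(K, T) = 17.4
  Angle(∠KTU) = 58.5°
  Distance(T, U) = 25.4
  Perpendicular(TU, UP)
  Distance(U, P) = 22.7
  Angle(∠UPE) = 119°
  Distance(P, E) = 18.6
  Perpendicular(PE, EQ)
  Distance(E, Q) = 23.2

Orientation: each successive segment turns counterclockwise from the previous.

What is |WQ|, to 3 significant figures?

30.4

∠UPE = 119.0° gives PE at 30.9° from the x-axis; with |PE| = 18.6, E = (22.1, 8.73). PE is perpendicular to EQ, so EQ runs at 121°; with |EQ| = 23.2, Q = (10.2, 28.6). Then |WQ| = |Q − W| = 30.4.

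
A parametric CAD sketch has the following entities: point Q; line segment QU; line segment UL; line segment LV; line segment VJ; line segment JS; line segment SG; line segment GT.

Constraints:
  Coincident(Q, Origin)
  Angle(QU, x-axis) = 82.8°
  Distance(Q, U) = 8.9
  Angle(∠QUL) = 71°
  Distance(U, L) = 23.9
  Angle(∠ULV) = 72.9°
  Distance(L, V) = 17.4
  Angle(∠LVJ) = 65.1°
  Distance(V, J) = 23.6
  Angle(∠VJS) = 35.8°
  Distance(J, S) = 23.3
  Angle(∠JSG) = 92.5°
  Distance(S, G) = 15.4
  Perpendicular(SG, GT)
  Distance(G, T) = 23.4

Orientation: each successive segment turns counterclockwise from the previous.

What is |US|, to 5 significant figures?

24.639

Q is at the origin; QU runs at 82.8° with length 8.9, so U = (1.1155, 8.8298). ∠QUL = 71.0° gives UL at -168.20° from the x-axis; with |UL| = 23.9, L = (-22.279, 3.9424). ∠ULV = 72.9° gives LV at -61.100° from the x-axis; with |LV| = 17.4, V = (-13.870, -11.291). ∠LVJ = 65.1° gives VJ at 53.800° from the x-axis; with |VJ| = 23.6, J = (0.067942, 7.7535). ∠VJS = 35.8° gives JS at -162.00° from the x-axis; with |JS| = 23.3, S = (-22.092, 0.55345). Then |US| = |S − U| = 24.639.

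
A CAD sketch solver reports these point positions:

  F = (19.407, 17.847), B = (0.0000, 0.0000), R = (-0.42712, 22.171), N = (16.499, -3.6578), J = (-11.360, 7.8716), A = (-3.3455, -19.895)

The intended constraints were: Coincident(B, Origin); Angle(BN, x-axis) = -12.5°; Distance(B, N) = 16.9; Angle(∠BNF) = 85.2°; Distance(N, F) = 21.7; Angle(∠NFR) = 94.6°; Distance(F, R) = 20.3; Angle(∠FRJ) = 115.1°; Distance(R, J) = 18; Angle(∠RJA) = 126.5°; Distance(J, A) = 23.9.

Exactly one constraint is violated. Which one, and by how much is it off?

Distance(J, A) = 23.9 — off by 5.00.

B = (0.00, 0.00) ✓; BN at -12.50° ✓; |BN| = 16.90 ✓; ∠BNF = 85.20° ✓; |NF| = 21.70 ✓; ∠NFR = 94.60° ✓; |FR| = 20.30 ✓; ∠FRJ = 115.1° ✓; |RJ| = 18.00 ✓; ∠RJA = 126.5° ✓; |JA| = 28.90 ✗.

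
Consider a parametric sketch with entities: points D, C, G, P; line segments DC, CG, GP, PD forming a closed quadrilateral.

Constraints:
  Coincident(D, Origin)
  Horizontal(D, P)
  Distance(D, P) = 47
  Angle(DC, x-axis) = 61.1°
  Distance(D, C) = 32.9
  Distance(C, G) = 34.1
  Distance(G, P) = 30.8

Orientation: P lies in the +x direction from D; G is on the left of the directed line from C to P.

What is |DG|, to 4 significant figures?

58.61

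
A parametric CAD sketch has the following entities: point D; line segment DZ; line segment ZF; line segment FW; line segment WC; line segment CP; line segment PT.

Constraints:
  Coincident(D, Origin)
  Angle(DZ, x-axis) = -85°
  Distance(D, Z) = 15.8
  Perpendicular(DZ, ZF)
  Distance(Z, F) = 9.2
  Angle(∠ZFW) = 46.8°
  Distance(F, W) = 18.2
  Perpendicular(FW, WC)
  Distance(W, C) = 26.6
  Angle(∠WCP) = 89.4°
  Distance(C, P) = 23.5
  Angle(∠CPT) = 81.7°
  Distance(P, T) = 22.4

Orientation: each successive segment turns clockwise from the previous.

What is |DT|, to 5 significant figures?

21.343

D is at the origin; DZ runs at -85.0° with length 15.8, so Z = (1.3771, -15.740). The perpendicularity gives ZF at right angles to DZ, so ZF runs at -175.00°; with |ZF| = 9.2, F = (-7.7879, -16.542). ∠ZFW = 46.8° gives FW at 51.800° from the x-axis; with |FW| = 18.2, W = (3.4671, -2.2391). FW is perpendicular to WC, so WC runs at -38.200°; with |WC| = 26.6, C = (24.371, -18.689). ∠WCP = 89.4° gives CP at -128.80° from the x-axis; with |CP| = 23.5, P = (9.6457, -37.003). ∠CPT = 81.7° gives PT at 132.90° from the x-axis; with |PT| = 22.4, T = (-5.6024, -20.594). Then |DT| = |T − D| = 21.343.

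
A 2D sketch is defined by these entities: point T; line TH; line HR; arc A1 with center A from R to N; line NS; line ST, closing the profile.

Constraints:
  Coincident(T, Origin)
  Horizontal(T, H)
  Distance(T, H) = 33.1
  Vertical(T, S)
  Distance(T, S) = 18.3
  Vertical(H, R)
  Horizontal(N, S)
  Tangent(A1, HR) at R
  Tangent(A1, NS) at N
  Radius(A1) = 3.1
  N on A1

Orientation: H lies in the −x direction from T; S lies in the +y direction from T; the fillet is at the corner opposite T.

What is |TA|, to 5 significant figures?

33.631

T is at the origin; TH is horizontal with |TH| = 33.1 and H on the −x side, so H = (-33.100, 0.0000). TS is vertical with |TS| = 18.3 and S on the +y side, so S = (0.0000, 18.300). The virtual corner opposite T is at (-33.100, 18.300). A1 meets HR tangentially, so AR is at right angles to HR and tangency of A1 to NS means the radius AN is perpendicular to NS, with radius 3.1, so the center A sits 3.1 in from both sides at A = (-30.000, 15.200). Then |TA| = |A − T| = 33.631.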